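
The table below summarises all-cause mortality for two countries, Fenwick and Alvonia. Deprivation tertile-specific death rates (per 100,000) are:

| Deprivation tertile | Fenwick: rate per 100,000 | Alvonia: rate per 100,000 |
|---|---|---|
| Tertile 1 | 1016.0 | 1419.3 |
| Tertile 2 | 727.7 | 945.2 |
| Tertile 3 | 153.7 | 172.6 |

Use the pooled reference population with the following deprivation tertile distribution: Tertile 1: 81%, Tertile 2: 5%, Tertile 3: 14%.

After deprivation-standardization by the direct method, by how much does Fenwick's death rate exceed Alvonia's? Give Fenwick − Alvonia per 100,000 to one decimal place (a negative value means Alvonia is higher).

-340.2

Standard weights: 0.81, 0.05, 0.14.
Fenwick: 0.8100×1016.0 + 0.0500×727.7 + 0.1400×153.7 = 880.8630 per 100,000.
Alvonia: 0.8100×1419.3 + 0.0500×945.2 + 0.1400×172.6 = 1221.0570 per 100,000.
Difference = 880.8630 − 1221.0570 = -340.1940.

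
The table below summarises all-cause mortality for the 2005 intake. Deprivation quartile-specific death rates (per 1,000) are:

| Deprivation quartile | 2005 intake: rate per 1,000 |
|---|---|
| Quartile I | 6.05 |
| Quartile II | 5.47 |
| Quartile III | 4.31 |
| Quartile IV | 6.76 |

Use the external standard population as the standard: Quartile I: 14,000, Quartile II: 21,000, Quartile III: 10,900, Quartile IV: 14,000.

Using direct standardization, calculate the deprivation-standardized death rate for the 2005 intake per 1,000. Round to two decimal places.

5.70

Standard total = 59,900; weights = 0.2337, 0.3506, 0.1820, 0.2337.
Standardized rate: 0.2337×6.05 + 0.3506×5.47 + 0.1820×4.31 + 0.2337×6.76 = 5.6960 per 1,000.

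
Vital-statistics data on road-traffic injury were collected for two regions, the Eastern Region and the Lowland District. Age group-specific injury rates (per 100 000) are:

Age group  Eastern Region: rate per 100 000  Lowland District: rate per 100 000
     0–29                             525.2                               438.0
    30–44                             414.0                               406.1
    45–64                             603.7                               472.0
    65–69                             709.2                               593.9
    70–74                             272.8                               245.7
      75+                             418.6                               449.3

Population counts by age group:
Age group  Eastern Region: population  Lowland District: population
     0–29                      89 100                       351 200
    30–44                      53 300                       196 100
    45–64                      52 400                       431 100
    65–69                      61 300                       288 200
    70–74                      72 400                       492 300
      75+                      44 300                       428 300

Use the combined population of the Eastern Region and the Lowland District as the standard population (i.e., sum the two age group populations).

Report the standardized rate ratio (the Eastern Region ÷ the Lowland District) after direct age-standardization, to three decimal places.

1.134

Combined standard total = 2 560 000; weights = 0.1720, 0.0974, 0.1889, 0.1365, 0.2206, 0.1846.
The Eastern Region: 0.1720×525.2 + 0.0974×414.0 + 0.1889×603.7 + 0.1365×709.2 + 0.2206×272.8 + 0.1846×418.6 = 478.9578 per 100 000.
The Lowland District: 0.1720×438.0 + 0.0974×406.1 + 0.1889×472.0 + 0.1365×593.9 + 0.2206×245.7 + 0.1846×449.3 = 422.2651 per 100 000.
Ratio = 478.9578 ÷ 422.2651 = 1.13426.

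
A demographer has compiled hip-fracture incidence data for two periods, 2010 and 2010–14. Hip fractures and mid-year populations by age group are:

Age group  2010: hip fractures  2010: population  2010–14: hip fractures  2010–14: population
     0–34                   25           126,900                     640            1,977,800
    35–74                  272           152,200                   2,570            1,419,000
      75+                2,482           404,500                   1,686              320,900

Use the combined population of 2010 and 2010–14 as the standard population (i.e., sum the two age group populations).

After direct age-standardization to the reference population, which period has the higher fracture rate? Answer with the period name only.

Age-specific rates per 100,000 for 2010: 19.70, 178.71, 613.60.
For 2010–14: 32.36, 181.11, 525.40.
Combined standard total = 4,401,300; weights = 0.4782, 0.3570, 0.1648.
2010: 0.4782×19.70 + 0.3570×178.71 + 0.1648×613.60 = 174.3484 per 100,000.
2010–14: 0.4782×32.36 + 0.3570×181.11 + 0.1648×525.40 = 166.7223 per 100,000.

2010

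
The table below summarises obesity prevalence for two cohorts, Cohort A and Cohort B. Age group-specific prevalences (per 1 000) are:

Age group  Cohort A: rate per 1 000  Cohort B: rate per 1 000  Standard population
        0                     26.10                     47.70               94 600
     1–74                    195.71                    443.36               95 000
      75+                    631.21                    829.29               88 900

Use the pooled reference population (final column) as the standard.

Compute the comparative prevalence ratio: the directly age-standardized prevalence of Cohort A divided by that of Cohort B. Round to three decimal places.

Standard total = 278 500; weights = 0.3397, 0.3411, 0.3192.
Cohort A: 0.3397×26.10 + 0.3411×195.71 + 0.3192×631.21 = 277.1134 per 1 000.
Cohort B: 0.3397×47.70 + 0.3411×443.36 + 0.3192×829.29 = 432.1562 per 1 000.
Ratio = 277.1134 ÷ 432.1562 = 0.64123.

0.641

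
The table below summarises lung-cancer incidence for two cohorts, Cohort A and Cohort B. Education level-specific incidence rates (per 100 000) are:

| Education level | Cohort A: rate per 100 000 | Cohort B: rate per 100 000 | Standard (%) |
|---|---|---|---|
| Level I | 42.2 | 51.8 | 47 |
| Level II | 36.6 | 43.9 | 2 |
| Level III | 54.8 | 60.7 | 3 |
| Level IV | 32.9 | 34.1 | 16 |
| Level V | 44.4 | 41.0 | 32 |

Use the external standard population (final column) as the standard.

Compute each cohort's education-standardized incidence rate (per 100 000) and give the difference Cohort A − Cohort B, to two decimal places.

Standard weights: 0.47, 0.02, 0.03, 0.16, 0.32.
Cohort A: 0.4700×42.2 + 0.0200×36.6 + 0.0300×54.8 + 0.1600×32.9 + 0.3200×44.4 = 41.6820 per 100 000.
Cohort B: 0.4700×51.8 + 0.0200×43.9 + 0.0300×60.7 + 0.1600×34.1 + 0.3200×41.0 = 45.6210 per 100 000.
Difference = 41.6820 − 45.6210 = -3.9390.

-3.94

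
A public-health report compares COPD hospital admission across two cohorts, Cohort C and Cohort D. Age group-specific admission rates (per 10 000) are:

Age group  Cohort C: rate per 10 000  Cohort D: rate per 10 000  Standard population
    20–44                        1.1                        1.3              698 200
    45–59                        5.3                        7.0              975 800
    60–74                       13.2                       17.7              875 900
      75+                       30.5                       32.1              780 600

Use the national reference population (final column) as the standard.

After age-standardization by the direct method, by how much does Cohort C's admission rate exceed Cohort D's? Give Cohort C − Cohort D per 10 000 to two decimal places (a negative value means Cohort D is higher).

Standard total = 3 330 500; weights = 0.2096, 0.2930, 0.2630, 0.2344.
Cohort C: 0.2096×1.1 + 0.2930×5.3 + 0.2630×13.2 + 0.2344×30.5 = 12.4035 per 10 000.
Cohort D: 0.2096×1.3 + 0.2930×7.0 + 0.2630×17.7 + 0.2344×32.1 = 14.5020 per 10 000.
Difference = 12.4035 − 14.5020 = -2.0985.

-2.10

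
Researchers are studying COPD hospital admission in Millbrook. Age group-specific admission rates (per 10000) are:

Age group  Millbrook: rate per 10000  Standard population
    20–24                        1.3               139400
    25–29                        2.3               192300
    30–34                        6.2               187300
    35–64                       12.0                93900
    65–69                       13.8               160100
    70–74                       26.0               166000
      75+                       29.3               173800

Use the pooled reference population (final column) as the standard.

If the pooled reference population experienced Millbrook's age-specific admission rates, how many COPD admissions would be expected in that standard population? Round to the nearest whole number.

Expected COPD admissions = Σ (standard pop × age-specific rate ÷ 10000)
= 139400×1.3/10000 + 192300×2.3/10000 + 187300×6.2/10000 + 93900×12.0/10000 + 160100×13.8/10000 + 166000×26.0/10000 + 173800×29.3/10000
= 18.12 + 44.23 + 116.13 + 112.68 + 220.94 + 431.60 + 509.23 = 1452.93.

1453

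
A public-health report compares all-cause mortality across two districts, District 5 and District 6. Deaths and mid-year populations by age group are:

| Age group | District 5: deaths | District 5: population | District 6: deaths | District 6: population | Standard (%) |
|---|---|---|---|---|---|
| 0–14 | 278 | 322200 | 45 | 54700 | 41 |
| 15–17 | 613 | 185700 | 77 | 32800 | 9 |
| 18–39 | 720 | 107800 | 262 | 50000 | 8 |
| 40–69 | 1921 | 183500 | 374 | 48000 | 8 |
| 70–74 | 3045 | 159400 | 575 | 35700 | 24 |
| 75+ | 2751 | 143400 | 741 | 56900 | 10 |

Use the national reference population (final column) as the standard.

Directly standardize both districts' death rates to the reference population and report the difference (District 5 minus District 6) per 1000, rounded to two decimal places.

1.77

Age-specific rates per 1000 for District 5: 0.863, 3.301, 6.679, 10.469, 19.103, 19.184.
For District 6: 0.823, 2.348, 5.240, 7.792, 16.106, 13.023.
Standard weights: 0.41, 0.09, 0.08, 0.08, 0.24, 0.10.
District 5: 0.4100×0.863 + 0.0900×3.301 + 0.0800×6.679 + 0.0800×10.469 + 0.2400×19.103 + 0.1000×19.184 = 8.5258 per 1000.
District 6: 0.4100×0.823 + 0.0900×2.348 + 0.0800×5.240 + 0.0800×7.792 + 0.2400×16.106 + 0.1000×13.023 = 6.7589 per 1000.
Difference = 8.5258 − 6.7589 = 1.7668.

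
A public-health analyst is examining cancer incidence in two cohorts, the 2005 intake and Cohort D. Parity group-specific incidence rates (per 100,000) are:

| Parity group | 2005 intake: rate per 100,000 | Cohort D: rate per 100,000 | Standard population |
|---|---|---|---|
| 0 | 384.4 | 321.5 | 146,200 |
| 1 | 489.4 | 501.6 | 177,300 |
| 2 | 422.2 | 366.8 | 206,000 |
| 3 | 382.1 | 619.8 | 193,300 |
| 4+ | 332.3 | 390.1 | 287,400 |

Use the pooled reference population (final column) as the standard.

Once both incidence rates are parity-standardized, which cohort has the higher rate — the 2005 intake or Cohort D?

Standard total = 1,010,200; weights = 0.1447, 0.1755, 0.2039, 0.1913, 0.2845.
The 2005 intake: 0.1447×384.4 + 0.1755×489.4 + 0.2039×422.2 + 0.1913×382.1 + 0.2845×332.3 = 395.2743 per 100,000.
Cohort D: 0.1447×321.5 + 0.1755×501.6 + 0.2039×366.8 + 0.1913×619.8 + 0.2845×390.1 = 438.9426 per 100,000.

Cohort D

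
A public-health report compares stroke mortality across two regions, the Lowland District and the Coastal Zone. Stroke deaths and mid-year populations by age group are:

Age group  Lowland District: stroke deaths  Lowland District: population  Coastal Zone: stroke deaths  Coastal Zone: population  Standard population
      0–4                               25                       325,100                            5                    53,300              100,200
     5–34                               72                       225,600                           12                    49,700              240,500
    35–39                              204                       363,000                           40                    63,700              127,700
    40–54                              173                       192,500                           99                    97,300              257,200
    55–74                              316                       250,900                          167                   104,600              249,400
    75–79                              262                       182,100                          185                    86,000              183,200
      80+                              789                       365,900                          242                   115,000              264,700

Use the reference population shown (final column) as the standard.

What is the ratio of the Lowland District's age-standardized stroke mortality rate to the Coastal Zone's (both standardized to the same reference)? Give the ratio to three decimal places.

0.873

Age-specific rates per 100,000 for the Lowland District: 7.69, 31.91, 56.20, 89.87, 125.95, 143.88, 215.63.
For the Coastal Zone: 9.38, 24.14, 62.79, 101.75, 159.66, 215.12, 210.43.
Standard total = 1,422,900; weights = 0.0704, 0.1690, 0.0897, 0.1808, 0.1753, 0.1288, 0.1860.
The Lowland District: 0.0704×7.69 + 0.1690×31.91 + 0.0897×56.20 + 0.1808×89.87 + 0.1753×125.95 + 0.1288×143.88 + 0.1860×215.63 = 107.9377 per 100,000.
The Coastal Zone: 0.0704×9.38 + 0.1690×24.14 + 0.0897×62.79 + 0.1808×101.75 + 0.1753×159.66 + 0.1288×215.12 + 0.1860×210.43 = 123.5959 per 100,000.
Ratio = 107.9377 ÷ 123.5959 = 0.87331.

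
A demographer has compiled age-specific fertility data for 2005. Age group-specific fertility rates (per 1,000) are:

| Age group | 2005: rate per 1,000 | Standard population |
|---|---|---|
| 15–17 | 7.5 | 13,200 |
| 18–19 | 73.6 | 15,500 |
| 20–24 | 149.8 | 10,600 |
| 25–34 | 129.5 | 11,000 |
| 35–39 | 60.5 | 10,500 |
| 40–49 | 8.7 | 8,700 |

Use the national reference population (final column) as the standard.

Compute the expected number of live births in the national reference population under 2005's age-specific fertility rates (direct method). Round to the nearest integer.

Expected live births = Σ (standard pop × age-specific rate ÷ 1,000)
= 13,200×7.5/1,000 + 15,500×73.6/1,000 + 10,600×149.8/1,000 + 11,000×129.5/1,000 + 10,500×60.5/1,000 + 8,700×8.7/1,000
= 99.00 + 1140.80 + 1587.88 + 1424.50 + 635.25 + 75.69 = 4963.12.

4963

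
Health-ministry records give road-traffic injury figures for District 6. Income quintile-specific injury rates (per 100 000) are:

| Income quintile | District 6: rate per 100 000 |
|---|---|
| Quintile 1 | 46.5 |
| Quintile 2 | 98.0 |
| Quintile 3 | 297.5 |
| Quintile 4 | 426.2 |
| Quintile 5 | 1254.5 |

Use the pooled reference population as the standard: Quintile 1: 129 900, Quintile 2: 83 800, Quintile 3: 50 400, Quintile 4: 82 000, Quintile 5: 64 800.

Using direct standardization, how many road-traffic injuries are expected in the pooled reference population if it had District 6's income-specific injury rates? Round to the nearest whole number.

Expected road-traffic injuries = Σ (standard pop × income-specific rate ÷ 100 000)
= 129 900×46.5/100 000 + 83 800×98.0/100 000 + 50 400×297.5/100 000 + 82 000×426.2/100 000 + 64 800×1254.5/100 000
= 60.40 + 82.12 + 149.94 + 349.48 + 812.92 = 1454.87.

1455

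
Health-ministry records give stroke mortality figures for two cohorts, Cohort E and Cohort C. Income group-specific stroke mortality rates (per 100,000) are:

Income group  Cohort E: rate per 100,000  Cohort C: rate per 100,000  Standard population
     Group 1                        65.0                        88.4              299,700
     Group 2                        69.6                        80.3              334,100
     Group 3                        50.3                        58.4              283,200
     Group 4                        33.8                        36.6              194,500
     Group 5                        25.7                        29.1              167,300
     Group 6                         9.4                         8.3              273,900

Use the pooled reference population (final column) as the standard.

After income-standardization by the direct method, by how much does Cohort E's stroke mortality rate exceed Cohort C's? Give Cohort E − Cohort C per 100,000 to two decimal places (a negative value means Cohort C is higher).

Standard total = 1,552,700; weights = 0.1930, 0.2152, 0.1824, 0.1253, 0.1077, 0.1764.
Cohort E: 0.1930×65.0 + 0.2152×69.6 + 0.1824×50.3 + 0.1253×33.8 + 0.1077×25.7 + 0.1764×9.4 = 45.3579 per 100,000.
Cohort C: 0.1930×88.4 + 0.2152×80.3 + 0.1824×58.4 + 0.1253×36.6 + 0.1077×29.1 + 0.1764×8.3 = 54.1773 per 100,000.
Difference = 45.3579 − 54.1773 = -8.8194.

-8.82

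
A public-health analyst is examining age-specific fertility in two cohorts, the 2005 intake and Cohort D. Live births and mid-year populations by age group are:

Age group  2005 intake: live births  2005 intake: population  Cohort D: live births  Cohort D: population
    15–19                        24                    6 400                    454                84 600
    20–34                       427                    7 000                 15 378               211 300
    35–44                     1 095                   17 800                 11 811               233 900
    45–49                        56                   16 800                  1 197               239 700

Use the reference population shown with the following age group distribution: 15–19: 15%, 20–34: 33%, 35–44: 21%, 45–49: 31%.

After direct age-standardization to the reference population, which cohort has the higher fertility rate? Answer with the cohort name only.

Cohort D

Age-specific rates per 1 000 for the 2005 intake: 3.750, 61.000, 61.517, 3.333.
For Cohort D: 5.366, 72.778, 50.496, 4.994.
Standard weights: 0.15, 0.33, 0.21, 0.31.
The 2005 intake: 0.1500×3.750 + 0.3300×61.000 + 0.2100×61.517 + 0.3100×3.333 = 34.6444 per 1 000.
Cohort D: 0.1500×5.366 + 0.3300×72.778 + 0.2100×50.496 + 0.3100×4.994 = 36.9739 per 1 000.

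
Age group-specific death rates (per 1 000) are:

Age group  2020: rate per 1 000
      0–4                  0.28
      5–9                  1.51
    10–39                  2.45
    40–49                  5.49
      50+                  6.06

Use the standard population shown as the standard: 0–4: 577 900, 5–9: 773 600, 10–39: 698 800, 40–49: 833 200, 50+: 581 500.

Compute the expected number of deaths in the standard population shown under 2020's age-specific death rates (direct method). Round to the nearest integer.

11140

Expected deaths = Σ (standard pop × age-specific rate ÷ 1 000)
= 577 900×0.28/1 000 + 773 600×1.51/1 000 + 698 800×2.45/1 000 + 833 200×5.49/1 000 + 581 500×6.06/1 000
= 161.81 + 1168.14 + 1712.06 + 4574.27 + 3523.89 = 11140.17.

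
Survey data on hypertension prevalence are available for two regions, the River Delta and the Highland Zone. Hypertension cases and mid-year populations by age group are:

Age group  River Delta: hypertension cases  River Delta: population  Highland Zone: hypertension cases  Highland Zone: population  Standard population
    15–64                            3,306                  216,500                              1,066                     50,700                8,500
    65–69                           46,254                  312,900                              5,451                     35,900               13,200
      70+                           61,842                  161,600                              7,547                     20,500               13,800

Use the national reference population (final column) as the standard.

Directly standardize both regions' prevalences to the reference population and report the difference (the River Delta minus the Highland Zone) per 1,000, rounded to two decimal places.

Age-specific rates per 1,000 for the River Delta: 15.270, 147.824, 382.686.
For the Highland Zone: 21.026, 151.838, 368.146.
Standard total = 35,500; weights = 0.2394, 0.3718, 0.3887.
The River Delta: 0.2394×15.270 + 0.3718×147.824 + 0.3887×382.686 = 207.3839 per 1,000.
The Highland Zone: 0.2394×21.026 + 0.3718×151.838 + 0.3887×368.146 = 204.6030 per 1,000.
Difference = 207.3839 − 204.6030 = 2.7810.

2.78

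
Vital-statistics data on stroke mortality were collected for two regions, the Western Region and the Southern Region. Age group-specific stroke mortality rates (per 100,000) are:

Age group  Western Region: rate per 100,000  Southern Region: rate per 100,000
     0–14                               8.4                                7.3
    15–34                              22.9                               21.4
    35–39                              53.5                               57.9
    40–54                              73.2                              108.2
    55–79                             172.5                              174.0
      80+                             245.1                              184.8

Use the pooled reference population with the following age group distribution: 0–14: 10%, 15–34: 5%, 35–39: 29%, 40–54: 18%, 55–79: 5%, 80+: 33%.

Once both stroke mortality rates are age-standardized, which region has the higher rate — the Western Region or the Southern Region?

Standard weights: 0.10, 0.05, 0.29, 0.18, 0.05, 0.33.
The Western Region: 0.1000×8.4 + 0.0500×22.9 + 0.2900×53.5 + 0.1800×73.2 + 0.0500×172.5 + 0.3300×245.1 = 120.1840 per 100,000.
The Southern Region: 0.1000×7.3 + 0.0500×21.4 + 0.2900×57.9 + 0.1800×108.2 + 0.0500×174.0 + 0.3300×184.8 = 107.7510 per 100,000.

Western Region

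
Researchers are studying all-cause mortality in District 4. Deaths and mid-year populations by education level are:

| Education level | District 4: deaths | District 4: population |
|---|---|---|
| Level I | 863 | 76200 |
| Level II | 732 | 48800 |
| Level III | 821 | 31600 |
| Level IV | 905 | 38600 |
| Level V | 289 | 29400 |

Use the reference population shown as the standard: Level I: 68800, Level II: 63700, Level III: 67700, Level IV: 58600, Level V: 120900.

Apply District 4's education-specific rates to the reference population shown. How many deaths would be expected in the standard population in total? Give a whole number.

6056

Education-specific rates per 1000 for District 4: 11.325, 15.000, 25.981, 23.446, 9.830.
Expected deaths = Σ (standard pop × education-specific rate ÷ 1000)
= 68800×11.325/1000 + 63700×15.000/1000 + 67700×25.981/1000 + 58600×23.446/1000 + 120900×9.830/1000
= 779.19 + 955.50 + 1758.91 + 1373.91 + 1188.44 = 6055.96.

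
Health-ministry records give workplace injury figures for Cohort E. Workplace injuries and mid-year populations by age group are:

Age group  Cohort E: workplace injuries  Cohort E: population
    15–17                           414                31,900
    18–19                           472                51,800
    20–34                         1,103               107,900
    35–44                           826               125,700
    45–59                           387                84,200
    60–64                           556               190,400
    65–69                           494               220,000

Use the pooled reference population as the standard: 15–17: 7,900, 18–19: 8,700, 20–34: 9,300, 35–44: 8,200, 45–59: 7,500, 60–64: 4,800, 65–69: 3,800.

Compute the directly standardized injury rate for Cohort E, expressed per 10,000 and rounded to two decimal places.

Age-specific rates per 10,000 for Cohort E: 129.78, 91.12, 102.22, 65.71, 45.96, 29.20, 22.45.
Standard total = 50,200; weights = 0.1574, 0.1733, 0.1853, 0.1633, 0.1494, 0.0956, 0.0757.
Standardized rate: 0.1574×129.78 + 0.1733×91.12 + 0.1853×102.22 + 0.1633×65.71 + 0.1494×45.96 + 0.0956×29.20 + 0.0757×22.45 = 77.2459 per 10,000.

77.25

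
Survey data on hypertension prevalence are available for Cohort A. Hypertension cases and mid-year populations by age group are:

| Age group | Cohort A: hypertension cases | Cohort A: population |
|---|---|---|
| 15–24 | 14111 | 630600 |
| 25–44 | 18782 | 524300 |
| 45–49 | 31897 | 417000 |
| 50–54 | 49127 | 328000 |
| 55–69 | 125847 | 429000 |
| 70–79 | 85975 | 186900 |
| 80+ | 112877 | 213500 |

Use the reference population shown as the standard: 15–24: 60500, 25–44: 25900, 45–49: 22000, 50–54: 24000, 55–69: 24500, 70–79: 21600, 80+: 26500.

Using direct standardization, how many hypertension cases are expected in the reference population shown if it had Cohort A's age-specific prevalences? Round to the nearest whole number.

38693

Age-specific rates per 1000 for Cohort A: 22.377, 35.823, 76.492, 149.777, 293.350, 460.005, 528.698.
Expected hypertension cases = Σ (standard pop × age-specific rate ÷ 1000)
= 60500×22.377/1000 + 25900×35.823/1000 + 22000×76.492/1000 + 24000×149.777/1000 + 24500×293.350/1000 + 21600×460.005/1000 + 26500×528.698/1000
= 1353.81 + 927.82 + 1682.82 + 3594.66 + 7187.07 + 9936.12 + 14010.49 = 38692.78.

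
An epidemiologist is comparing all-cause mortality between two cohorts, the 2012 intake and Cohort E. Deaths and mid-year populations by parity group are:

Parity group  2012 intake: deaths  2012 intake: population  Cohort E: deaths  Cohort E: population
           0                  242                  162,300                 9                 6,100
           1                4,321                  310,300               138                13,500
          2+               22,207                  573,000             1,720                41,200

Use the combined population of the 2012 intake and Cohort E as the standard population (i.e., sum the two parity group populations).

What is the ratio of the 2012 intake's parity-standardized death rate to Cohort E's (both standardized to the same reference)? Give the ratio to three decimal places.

0.978

Parity-specific rates per 1,000 for the 2012 intake: 1.491, 13.925, 38.756.
For Cohort E: 1.475, 10.222, 41.748.
Combined standard total = 1,106,400; weights = 0.1522, 0.2927, 0.5551.
The 2012 intake: 0.1522×1.491 + 0.2927×13.925 + 0.5551×38.756 = 25.8169 per 1,000.
Cohort E: 0.1522×1.475 + 0.2927×10.222 + 0.5551×41.748 = 26.3917 per 1,000.
Ratio = 25.8169 ÷ 26.3917 = 0.97822.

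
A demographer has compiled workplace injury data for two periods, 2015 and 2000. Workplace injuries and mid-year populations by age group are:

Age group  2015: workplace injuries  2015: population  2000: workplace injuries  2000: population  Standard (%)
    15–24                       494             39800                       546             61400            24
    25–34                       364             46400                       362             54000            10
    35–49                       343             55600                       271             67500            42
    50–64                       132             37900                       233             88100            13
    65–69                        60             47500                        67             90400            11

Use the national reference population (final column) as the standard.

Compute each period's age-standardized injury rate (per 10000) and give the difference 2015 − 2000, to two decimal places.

20.30

Age-specific rates per 10000 for 2015: 124.12, 78.45, 61.69, 34.83, 12.63.
For 2000: 88.93, 67.04, 40.15, 26.45, 7.41.
Standard weights: 0.24, 0.10, 0.42, 0.13, 0.11.
2015: 0.2400×124.12 + 0.1000×78.45 + 0.4200×61.69 + 0.1300×34.83 + 0.1100×12.63 = 69.4610 per 10000.
2000: 0.2400×88.93 + 0.1000×67.04 + 0.4200×40.15 + 0.1300×26.45 + 0.1100×7.41 = 49.1613 per 10000.
Difference = 69.4610 − 49.1613 = 20.2997.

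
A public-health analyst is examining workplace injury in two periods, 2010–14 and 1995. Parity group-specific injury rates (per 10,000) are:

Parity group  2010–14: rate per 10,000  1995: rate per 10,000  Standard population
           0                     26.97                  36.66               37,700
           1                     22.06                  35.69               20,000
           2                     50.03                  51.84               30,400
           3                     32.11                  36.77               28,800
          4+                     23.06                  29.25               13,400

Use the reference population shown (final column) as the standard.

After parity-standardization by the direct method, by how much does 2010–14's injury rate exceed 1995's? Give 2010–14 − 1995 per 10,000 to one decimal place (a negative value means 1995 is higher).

Standard total = 130,300; weights = 0.2893, 0.1535, 0.2333, 0.2210, 0.1028.
2010–14: 0.2893×26.97 + 0.1535×22.06 + 0.2333×50.03 + 0.2210×32.11 + 0.1028×23.06 = 32.3304 per 10,000.
1995: 0.2893×36.66 + 0.1535×35.69 + 0.2333×51.84 + 0.2210×36.77 + 0.1028×29.25 = 39.3150 per 10,000.
Difference = 32.3304 − 39.3150 = -6.9846.

-7.0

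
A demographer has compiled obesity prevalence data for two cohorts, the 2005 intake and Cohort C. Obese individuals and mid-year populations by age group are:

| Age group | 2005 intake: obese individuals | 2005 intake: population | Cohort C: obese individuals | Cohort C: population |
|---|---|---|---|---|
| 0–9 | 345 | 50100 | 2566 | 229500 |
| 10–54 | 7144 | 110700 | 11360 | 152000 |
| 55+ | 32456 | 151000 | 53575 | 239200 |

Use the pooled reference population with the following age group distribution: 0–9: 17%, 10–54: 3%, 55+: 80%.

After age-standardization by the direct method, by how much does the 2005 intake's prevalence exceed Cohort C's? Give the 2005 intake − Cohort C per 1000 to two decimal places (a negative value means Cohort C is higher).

-8.26

Age-specific rates per 1000 for the 2005 intake: 6.886, 64.535, 214.940.
For Cohort C: 11.181, 74.737, 223.976.
Standard weights: 0.17, 0.03, 0.80.
The 2005 intake: 0.1700×6.886 + 0.0300×64.535 + 0.8000×214.940 = 175.0590 per 1000.
Cohort C: 0.1700×11.181 + 0.0300×74.737 + 0.8000×223.976 = 183.3234 per 1000.
Difference = 175.0590 − 183.3234 = -8.2644.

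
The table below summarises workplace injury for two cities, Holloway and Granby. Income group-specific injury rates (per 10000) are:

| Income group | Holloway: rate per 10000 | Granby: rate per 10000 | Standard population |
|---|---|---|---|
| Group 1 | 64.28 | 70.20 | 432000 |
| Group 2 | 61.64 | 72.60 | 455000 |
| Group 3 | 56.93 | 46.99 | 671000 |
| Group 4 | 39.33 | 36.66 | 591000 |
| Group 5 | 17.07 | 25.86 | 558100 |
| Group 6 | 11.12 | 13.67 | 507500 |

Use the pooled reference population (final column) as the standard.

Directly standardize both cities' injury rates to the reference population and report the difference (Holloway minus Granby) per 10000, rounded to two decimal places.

Standard total = 3214600; weights = 0.1344, 0.1415, 0.2087, 0.1838, 0.1736, 0.1579.
Holloway: 0.1344×64.28 + 0.1415×61.64 + 0.2087×56.93 + 0.1838×39.33 + 0.1736×17.07 + 0.1579×11.12 = 41.1962 per 10000.
Granby: 0.1344×70.20 + 0.1415×72.60 + 0.2087×46.99 + 0.1838×36.66 + 0.1736×25.86 + 0.1579×13.67 = 42.9060 per 10000.
Difference = 41.1962 − 42.9060 = -1.7098.

-1.71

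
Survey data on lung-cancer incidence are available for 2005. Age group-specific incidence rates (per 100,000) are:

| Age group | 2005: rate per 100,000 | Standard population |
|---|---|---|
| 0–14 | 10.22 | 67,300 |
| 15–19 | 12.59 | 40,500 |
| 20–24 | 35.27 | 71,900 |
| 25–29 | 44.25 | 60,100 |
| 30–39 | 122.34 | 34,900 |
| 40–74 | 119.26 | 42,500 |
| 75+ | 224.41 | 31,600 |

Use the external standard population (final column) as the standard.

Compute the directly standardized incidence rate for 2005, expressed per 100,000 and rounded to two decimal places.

Standard total = 348,800; weights = 0.1929, 0.1161, 0.2061, 0.1723, 0.1001, 0.1218, 0.0906.
Standardized rate: 0.1929×10.22 + 0.1161×12.59 + 0.2061×35.27 + 0.1723×44.25 + 0.1001×122.34 + 0.1218×119.26 + 0.0906×224.41 = 65.4318 per 100,000.

65.43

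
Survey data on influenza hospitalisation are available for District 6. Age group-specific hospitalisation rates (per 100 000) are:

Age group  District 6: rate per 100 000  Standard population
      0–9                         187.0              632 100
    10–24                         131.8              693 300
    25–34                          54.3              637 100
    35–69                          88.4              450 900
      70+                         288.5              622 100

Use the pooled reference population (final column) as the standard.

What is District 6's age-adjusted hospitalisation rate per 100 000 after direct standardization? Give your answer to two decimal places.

Standard total = 3 035 500; weights = 0.2082, 0.2284, 0.2099, 0.1485, 0.2049.
Standardized rate: 0.2082×187.0 + 0.2284×131.8 + 0.2099×54.3 + 0.1485×88.4 + 0.2049×288.5 = 152.6963 per 100 000.

152.70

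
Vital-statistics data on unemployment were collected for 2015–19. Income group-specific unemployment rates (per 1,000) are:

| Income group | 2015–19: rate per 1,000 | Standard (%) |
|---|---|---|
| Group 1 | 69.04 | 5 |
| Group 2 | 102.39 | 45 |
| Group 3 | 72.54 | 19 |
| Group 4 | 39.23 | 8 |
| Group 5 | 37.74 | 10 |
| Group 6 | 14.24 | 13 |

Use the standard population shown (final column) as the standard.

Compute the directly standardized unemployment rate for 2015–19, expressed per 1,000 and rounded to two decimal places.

72.07

Standard weights: 0.05, 0.45, 0.19, 0.08, 0.10, 0.13.
Standardized rate: 0.0500×69.04 + 0.4500×102.39 + 0.1900×72.54 + 0.0800×39.23 + 0.1000×37.74 + 0.1300×14.24 = 72.0737 per 1,000.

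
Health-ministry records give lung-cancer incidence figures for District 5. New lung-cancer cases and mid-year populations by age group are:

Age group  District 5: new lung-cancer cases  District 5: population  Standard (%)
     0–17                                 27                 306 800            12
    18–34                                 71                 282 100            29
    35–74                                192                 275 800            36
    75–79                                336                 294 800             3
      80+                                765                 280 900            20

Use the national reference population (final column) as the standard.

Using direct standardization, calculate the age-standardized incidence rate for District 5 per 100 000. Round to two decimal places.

Age-specific rates per 100 000 for District 5: 8.80, 25.17, 69.62, 113.98, 272.34.
Standard weights: 0.12, 0.29, 0.36, 0.03, 0.20.
Standardized rate: 0.1200×8.80 + 0.2900×25.17 + 0.3600×69.62 + 0.0300×113.98 + 0.2000×272.34 = 91.3036 per 100 000.

91.30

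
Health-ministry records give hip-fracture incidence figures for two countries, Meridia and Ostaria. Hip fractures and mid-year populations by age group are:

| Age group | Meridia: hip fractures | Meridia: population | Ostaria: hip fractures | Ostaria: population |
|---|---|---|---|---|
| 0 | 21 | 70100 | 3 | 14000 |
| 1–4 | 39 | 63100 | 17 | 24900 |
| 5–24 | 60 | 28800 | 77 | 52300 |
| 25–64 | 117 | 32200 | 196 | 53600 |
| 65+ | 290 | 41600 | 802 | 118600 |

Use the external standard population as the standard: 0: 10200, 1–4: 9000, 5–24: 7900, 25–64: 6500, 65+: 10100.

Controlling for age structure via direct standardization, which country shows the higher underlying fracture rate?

Age-specific rates per 100000 for Meridia: 29.96, 61.81, 208.33, 363.35, 697.12.
For Ostaria: 21.43, 68.27, 147.23, 365.67, 676.22.
Standard total = 43700; weights = 0.2334, 0.2059, 0.1808, 0.1487, 0.2311.
Meridia: 0.2334×29.96 + 0.2059×61.81 + 0.1808×208.33 + 0.1487×363.35 + 0.2311×697.12 = 272.5474 per 100000.
Ostaria: 0.2334×21.43 + 0.2059×68.27 + 0.1808×147.23 + 0.1487×365.67 + 0.2311×676.22 = 256.3579 per 100000.
The crude rates (223.49 vs 415.72) would put Ostaria higher, but that reflects its age composition; once standardized to a common age structure, Meridia has the higher underlying rate.

Meridia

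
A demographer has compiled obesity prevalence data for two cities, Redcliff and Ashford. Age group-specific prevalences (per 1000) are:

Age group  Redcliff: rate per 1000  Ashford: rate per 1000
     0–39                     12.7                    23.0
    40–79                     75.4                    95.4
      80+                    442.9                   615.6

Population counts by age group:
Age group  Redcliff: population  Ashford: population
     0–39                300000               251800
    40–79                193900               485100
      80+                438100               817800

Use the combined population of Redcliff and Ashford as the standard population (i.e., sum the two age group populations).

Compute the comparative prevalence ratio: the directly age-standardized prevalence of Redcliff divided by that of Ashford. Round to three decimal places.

Combined standard total = 2486700; weights = 0.2219, 0.2731, 0.5050.
Redcliff: 0.2219×12.7 + 0.2731×75.4 + 0.5050×442.9 = 247.0916 per 1000.
Ashford: 0.2219×23.0 + 0.2731×95.4 + 0.5050×615.6 = 342.0598 per 1000.
Ratio = 247.0916 ÷ 342.0598 = 0.72236.

0.722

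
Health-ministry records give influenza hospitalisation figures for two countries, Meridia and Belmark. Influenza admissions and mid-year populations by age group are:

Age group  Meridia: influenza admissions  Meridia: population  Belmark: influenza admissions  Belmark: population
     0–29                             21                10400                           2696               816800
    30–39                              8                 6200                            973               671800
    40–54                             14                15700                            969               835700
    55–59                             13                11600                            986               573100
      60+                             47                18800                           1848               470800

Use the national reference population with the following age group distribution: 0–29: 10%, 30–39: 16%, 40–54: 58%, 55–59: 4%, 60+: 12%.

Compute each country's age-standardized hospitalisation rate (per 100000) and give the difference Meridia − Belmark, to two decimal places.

-50.38

Age-specific rates per 100000 for Meridia: 201.92, 129.03, 89.17, 112.07, 250.00.
For Belmark: 330.07, 144.83, 115.95, 172.05, 392.52.
Standard weights: 0.10, 0.16, 0.58, 0.04, 0.12.
Meridia: 0.1000×201.92 + 0.1600×129.03 + 0.5800×89.17 + 0.0400×112.07 + 0.1200×250.00 = 127.0400 per 100000.
Belmark: 0.1000×330.07 + 0.1600×144.83 + 0.5800×115.95 + 0.0400×172.05 + 0.1200×392.52 = 177.4165 per 100000.
Difference = 127.0400 − 177.4165 = -50.3765.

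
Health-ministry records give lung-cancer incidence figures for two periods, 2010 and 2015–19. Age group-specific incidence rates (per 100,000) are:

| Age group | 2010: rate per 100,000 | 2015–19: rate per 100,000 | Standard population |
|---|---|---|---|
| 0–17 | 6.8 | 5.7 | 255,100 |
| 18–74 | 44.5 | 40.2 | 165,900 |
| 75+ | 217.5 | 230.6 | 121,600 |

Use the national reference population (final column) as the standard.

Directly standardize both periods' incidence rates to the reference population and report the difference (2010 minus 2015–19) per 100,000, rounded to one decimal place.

-1.1

Standard total = 542,600; weights = 0.4701, 0.3058, 0.2241.
2010: 0.4701×6.8 + 0.3058×44.5 + 0.2241×217.5 = 65.5459 per 100,000.
2015–19: 0.4701×5.7 + 0.3058×40.2 + 0.2241×230.6 = 66.6499 per 100,000.
Difference = 65.5459 − 66.6499 = -1.1039.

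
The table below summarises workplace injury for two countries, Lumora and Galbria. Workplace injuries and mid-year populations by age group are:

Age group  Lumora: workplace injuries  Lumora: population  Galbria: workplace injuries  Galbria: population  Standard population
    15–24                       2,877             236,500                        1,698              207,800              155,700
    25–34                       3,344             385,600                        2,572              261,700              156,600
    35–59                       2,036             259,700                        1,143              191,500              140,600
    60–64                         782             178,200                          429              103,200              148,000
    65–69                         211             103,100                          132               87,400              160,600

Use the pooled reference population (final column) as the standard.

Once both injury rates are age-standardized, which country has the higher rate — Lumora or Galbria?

Lumora

Age-specific rates per 10,000 for Lumora: 121.65, 86.72, 78.40, 43.88, 20.47.
For Galbria: 81.71, 98.28, 59.69, 41.57, 15.10.
Standard total = 761,500; weights = 0.2045, 0.2056, 0.1846, 0.1944, 0.2109.
Lumora: 0.2045×121.65 + 0.2056×86.72 + 0.1846×78.40 + 0.1944×43.88 + 0.2109×20.47 = 70.0272 per 10,000.
Galbria: 0.2045×81.71 + 0.2056×98.28 + 0.1846×59.69 + 0.1944×41.57 + 0.2109×15.10 = 59.2033 per 10,000.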